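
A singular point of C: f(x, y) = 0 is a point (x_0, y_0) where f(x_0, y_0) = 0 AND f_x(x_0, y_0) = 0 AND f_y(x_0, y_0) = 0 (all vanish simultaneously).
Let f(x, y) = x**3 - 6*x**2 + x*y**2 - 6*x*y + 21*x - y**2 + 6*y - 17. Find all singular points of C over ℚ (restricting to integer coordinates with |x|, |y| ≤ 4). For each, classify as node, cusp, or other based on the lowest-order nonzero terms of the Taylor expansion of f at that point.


Singular points: {(2, 3)}; classification: cusp.

Compute partial derivatives:
  f_x = 3*x**2 - 12*x + y**2 - 6*y + 21.
  f_y = 2*x*y - 6*x - 2*y + 6.
Scan x_0 ∈ {−4, ..., 4}. For each x_0, f_y(x_0, y) is a polynomial in y; find its integer roots y ∈ {−4, ..., 4}, then test f_x and f at those candidates.
  x = -4: f_y(-4, y) = 30 - 10*y; vanishes at y ∈ {3}. (-4, 3): f_x = 108 ≠ 0.
  x = -3: f_y(-3, y) = 24 - 8*y; vanishes at y ∈ {3}. (-3, 3): f_x = 75 ≠ 0.
  x = -2: f_y(-2, y) = 18 - 6*y; vanishes at y ∈ {3}. (-2, 3): f_x = 48 ≠ 0.
  x = -1: f_y(-1, y) = 12 - 4*y; vanishes at y ∈ {3}. (-1, 3): f_x = 27 ≠ 0.
  x = 0: f_y(0, y) = 6 - 2*y; vanishes at y ∈ {3}. (0, 3): f_x = 12 ≠ 0.
  x = 1: f_y(1, y) = 0; vanishes at y ∈ {-4, -3, -2, -1, 0, 1, 2, 3, 4}. (1, -4): f_x = 52 ≠ 0; (1, -3): f_x = 39 ≠ 0; (1, -2): f_x = 28 ≠ 0; (1, -1): f_x = 19 ≠ 0; (1, 0): f_x = 12 ≠ 0; (1, 1): f_x = 7 ≠ 0; (1, 2): f_x = 4 ≠ 0; (1, 3): f_x = 3 ≠ 0; (1, 4): f_x = 4 ≠ 0.
  x = 2: f_y(2, y) = 2*y - 6; vanishes at y ∈ {3}. (2, 3): f_x = 0, f = 0 — SINGULAR.
  x = 3: f_y(3, y) = 4*y - 12; vanishes at y ∈ {3}. (3, 3): f_x = 3 ≠ 0.
  x = 4: f_y(4, y) = 6*y - 18; vanishes at y ∈ {3}. (4, 3): f_x = 12 ≠ 0.
Only singular point on the grid: (2, 3).
Classify: substitute x = 2 + u, y = 3 + v and expand: f = u**3 + u*v**2 + v**2.
No constant or linear terms (consistent with a singular point). Quadratic part: v**2. Cubic part: u**3 + u*v**2.
The quadratic part v**2 is a perfect square, so there is a single (double) tangent line v = 0, i.e. y = 3. Restricting the cubic part to that line (v = 0) leaves u**3 ≠ 0, so f is not divisible by v and the branch is v² ≈ -u**3 to lowest order — this is a cusp.
Classification: cusp.


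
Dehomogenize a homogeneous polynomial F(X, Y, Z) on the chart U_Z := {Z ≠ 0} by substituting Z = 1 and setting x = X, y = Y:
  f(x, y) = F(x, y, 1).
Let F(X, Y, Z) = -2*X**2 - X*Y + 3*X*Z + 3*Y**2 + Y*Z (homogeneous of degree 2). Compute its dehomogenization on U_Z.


f(x, y) = -2*x**2 - x*y + 3*x + 3*y**2 + y

On U_Z we set Z = 1. Each monomial c·X^i·Y^j·Z^k in F becomes c·x^i·y^j·1^k = c·x^i·y^j.
Substituting Z = 1: F(X, Y, 1) = -2*x**2 - x*y + 3*x + 3*y**2 + y.
Note: deg(f) ≤ deg(F) = 2; strict inequality happens when F is divisible by Z (lost terms).


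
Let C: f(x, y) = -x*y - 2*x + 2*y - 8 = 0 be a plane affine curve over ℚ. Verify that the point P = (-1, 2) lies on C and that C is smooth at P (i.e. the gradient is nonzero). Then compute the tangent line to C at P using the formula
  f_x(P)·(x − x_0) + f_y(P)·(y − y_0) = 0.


Tangent line at P: -4*x + 3*y - 10 = 0.

Step 1: f(-1, 2) = 0, so P lies on C.
Step 2: partial derivatives
  f_x(x, y) = -y - 2, f_y(x, y) = 2 - x.
  f_x(P) = -4, f_y(P) = 3 (gradient nonzero, so P is smooth).
Step 3: tangent line at P: -4·(x − -1) + 3·(y − 2) = 0.
Expanding: -4*x + 3*y - 10 = 0.


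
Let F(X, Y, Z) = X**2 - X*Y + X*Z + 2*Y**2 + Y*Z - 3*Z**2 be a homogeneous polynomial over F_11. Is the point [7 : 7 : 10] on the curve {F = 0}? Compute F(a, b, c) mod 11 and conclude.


F(7,7,10) ≡ 4 (mod 11); P is NOT on the curve.

Evaluate F(7, 7, 10) term-by-term (mod 11).
  X**2 ↦ 1·49·1·1 = 49
  -X*Y ↦ -1·7·7·1 = -49
  X*Z ↦ 1·7·1·10 = 70
  2*Y**2 ↦ 2·1·49·1 = 98
  Y*Z ↦ 1·1·7·10 = 70
  -3*Z**2 ↦ -3·1·1·100 = -300
Sum: F(7, 7, 10) = (49) + (-49) + (70) + (98) + (70) + (-300) = -62.
Reducing mod 11: -62 ≡ 4 (mod 11).
Since F(a, b, c) ≡ 4 ≠ 0 (mod 11), P does NOT lie on the curve.


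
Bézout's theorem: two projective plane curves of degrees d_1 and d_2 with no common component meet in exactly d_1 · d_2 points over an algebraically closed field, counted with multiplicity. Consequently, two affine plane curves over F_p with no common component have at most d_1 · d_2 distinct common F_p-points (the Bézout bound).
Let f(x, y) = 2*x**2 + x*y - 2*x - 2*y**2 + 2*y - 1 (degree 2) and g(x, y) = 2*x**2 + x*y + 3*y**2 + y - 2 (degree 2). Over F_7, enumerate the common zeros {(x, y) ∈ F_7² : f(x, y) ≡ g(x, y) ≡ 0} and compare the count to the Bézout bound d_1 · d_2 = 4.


Common zeros: {(1, 4)}; count = 1; Bézout bound = 4.

deg(f) = 2, deg(g) = 2, so Bézout bound = 4.
Scan x ∈ F_7. For each x, list the y ∈ F_7 with f(x, y) ≡ 0 and those with g(x, y) ≡ 0 (mod 7); the common zeros in that column are the intersection.
  x = 0: f ≡ 0 at y ∈ ∅; g ≡ 0 at y ∈ {3, 6}; common: ∅.
  x = 1: f ≡ 0 at y ∈ {1, 4}; g ≡ 0 at y ∈ {0, 4}; common: {4}.
  x = 2: f ≡ 0 at y ∈ ∅; g ≡ 0 at y ∈ {3}; common: ∅.
  x = 3: f ≡ 0 at y ∈ {1, 5}; g ≡ 0 at y ∈ ∅; common: ∅.
  x = 4: f ≡ 0 at y ∈ ∅; g ≡ 0 at y ∈ {4, 6}; common: ∅.
  x = 5: f ≡ 0 at y ∈ {3, 4}; g ≡ 0 at y ∈ ∅; common: ∅.
  x = 6: f ≡ 0 at y ∈ {5, 6}; g ≡ 0 at y ∈ {0}; common: ∅.
Collecting: common zeros = {(1, 4)}, so the count is 1.
Comparison with the Bézout bound: 1 ≤ 4 = deg(f)·deg(g), as expected for curves with no common component (the affine F_7-count falls short of the bound because intersections may lie at infinity, over extension fields, or carry multiplicity).


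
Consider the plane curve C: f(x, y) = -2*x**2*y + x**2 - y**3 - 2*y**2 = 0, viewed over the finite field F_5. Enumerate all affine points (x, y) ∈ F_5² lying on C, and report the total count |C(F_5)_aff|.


Affine F_5-points: {(0, 0), (0, 3), (1, 3), (2, 3), (3, 3), (4, 3)}; count = 6.

For each of the 25 pairs (x, y) ∈ F_5², evaluate f(x, y) mod 5. Record the zeros.
  x = 0: [0↦0, 1↦2, 2↦4, 3↦0, 4↦4]  zeros at y ∈ {0, 3}
  x = 1: [0↦1, 1↦1, 2↦1, 3↦0, 4↦2]  zeros at y ∈ {3}
  x = 2: [0↦4, 1↦3, 2↦2, 3↦0, 4↦1]  zeros at y ∈ {3}
  x = 3: [0↦4, 1↦3, 2↦2, 3↦0, 4↦1]  zeros at y ∈ {3}
  x = 4: [0↦1, 1↦1, 2↦1, 3↦0, 4↦2]  zeros at y ∈ {3}
Collecting zeros: affine points = {(0, 0), (0, 3), (1, 3), (2, 3), (3, 3), (4, 3)}.
Total count |C(F_5)_aff| = 6.


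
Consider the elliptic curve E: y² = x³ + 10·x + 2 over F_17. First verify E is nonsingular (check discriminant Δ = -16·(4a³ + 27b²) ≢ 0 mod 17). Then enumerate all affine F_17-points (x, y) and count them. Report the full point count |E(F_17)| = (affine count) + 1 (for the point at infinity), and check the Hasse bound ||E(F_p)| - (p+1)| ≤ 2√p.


Affine points = {(0, 6), (0, 11), (1, 8), (1, 9), (2, 8), (2, 9), (3, 5), (3, 12), (4, 2), (4, 15), (8, 4), (8, 13), (11, 7), (11, 10), (13, 0), (14, 8), (14, 9), (15, 5), (15, 12), (16, 5), (16, 12)}; affine count = 21; |E(F_17)| = 22.

Discriminant check: Δ ∝ 4a³ + 27b² = 4·10³ + 27·2² = 4·1000 + 27·4 ≡ 11 (mod 17). Nonzero ⇒ E is nonsingular.
For each x ∈ F_17, compute rhs = x³ + 10·x + 2 mod 17, then count y ∈ F_17 with y² ≡ rhs.
  x = 0: rhs = 2, matching y values: 6, 11 (2 points).
  x = 1: rhs = 13, matching y values: 8, 9 (2 points).
  x = 2: rhs = 13, matching y values: 8, 9 (2 points).
  x = 3: rhs = 8, matching y values: 5, 12 (2 points).
  x = 4: rhs = 4, matching y values: 2, 15 (2 points).
  x = 5: rhs = 7, matching y values: none (0 points).
  x = 6: rhs = 6, matching y values: none (0 points).
  x = 7: rhs = 7, matching y values: none (0 points).
  x = 8: rhs = 16, matching y values: 4, 13 (2 points).
  x = 9: rhs = 5, matching y values: none (0 points).
  x = 10: rhs = 14, matching y values: none (0 points).
  x = 11: rhs = 15, matching y values: 7, 10 (2 points).
  x = 12: rhs = 14, matching y values: none (0 points).
  x = 13: rhs = 0, matching y values: 0 (1 points).
  x = 14: rhs = 13, matching y values: 8, 9 (2 points).
  x = 15: rhs = 8, matching y values: 5, 12 (2 points).
  x = 16: rhs = 8, matching y values: 5, 12 (2 points).
Total affine count: 21.
Full point count |E(F_17)| = 21 + 1 = 22.
Hasse bound: |22 − (17+1)| = |4| = 4 ≤ 2√17 ≈ 8.2462 ✓.


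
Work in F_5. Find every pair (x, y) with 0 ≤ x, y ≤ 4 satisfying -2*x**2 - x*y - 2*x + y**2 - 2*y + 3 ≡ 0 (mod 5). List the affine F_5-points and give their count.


Affine F_5-points: {(3, 1), (3, 4), (4, 2), (4, 4)}; count = 4.

For each of the 25 pairs (x, y) ∈ F_5², evaluate f(x, y) mod 5. Record the zeros.
  x = 0: [0↦3, 1↦2, 2↦3, 3↦1, 4↦1]  zeros at y ∈ ∅
  x = 1: [0↦4, 1↦2, 2↦2, 3↦4, 4↦3]  zeros at y ∈ ∅
  x = 2: [0↦1, 1↦3, 2↦2, 3↦3, 4↦1]  zeros at y ∈ ∅
  x = 3: [0↦4, 1↦0, 2↦3, 3↦3, 4↦0]  zeros at y ∈ {1, 4}
  x = 4: [0↦3, 1↦3, 2↦0, 3↦4, 4↦0]  zeros at y ∈ {2, 4}
Collecting zeros: affine points = {(3, 1), (3, 4), (4, 2), (4, 4)}.
Total count |C(F_5)_aff| = 4.


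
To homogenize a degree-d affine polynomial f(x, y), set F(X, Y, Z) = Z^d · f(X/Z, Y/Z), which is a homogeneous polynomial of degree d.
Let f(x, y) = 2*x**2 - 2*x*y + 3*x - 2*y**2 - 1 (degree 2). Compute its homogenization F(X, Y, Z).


F(X, Y, Z) = 2*X**2 - 2*X*Y + 3*X*Z - 2*Y**2 - Z**2

deg(f) = 2.
Substitute x = X/Z, y = Y/Z into f, then multiply by Z^2.
  monomial 2·x^2·y^0 ↦ 2·X^2·Y^0·Z^0.
  monomial -2·x^1·y^1 ↦ -2·X^1·Y^1·Z^0.
  monomial 3·x^1·y^0 ↦ 3·X^1·Y^0·Z^1.
  monomial -2·x^0·y^2 ↦ -2·X^0·Y^2·Z^0.
  monomial -1·x^0·y^0 ↦ -1·X^0·Y^0·Z^2.
Collecting: F(X, Y, Z) = 2*X**2 - 2*X*Y + 3*X*Z - 2*Y**2 - Z**2.


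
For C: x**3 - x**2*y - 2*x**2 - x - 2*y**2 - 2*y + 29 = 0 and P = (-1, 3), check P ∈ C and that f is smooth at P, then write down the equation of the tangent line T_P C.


Tangent line at P: 12*x - 15*y + 57 = 0.

Step 1: f(-1, 3) = 0, so P lies on C.
Step 2: partial derivatives
  f_x(x, y) = 3*x**2 - 2*x*y - 4*x - 1, f_y(x, y) = -x**2 - 4*y - 2.
  f_x(P) = 12, f_y(P) = -15 (gradient nonzero, so P is smooth).
Step 3: tangent line at P: 12·(x − -1) + -15·(y − 3) = 0.
Expanding: 12*x - 15*y + 57 = 0.


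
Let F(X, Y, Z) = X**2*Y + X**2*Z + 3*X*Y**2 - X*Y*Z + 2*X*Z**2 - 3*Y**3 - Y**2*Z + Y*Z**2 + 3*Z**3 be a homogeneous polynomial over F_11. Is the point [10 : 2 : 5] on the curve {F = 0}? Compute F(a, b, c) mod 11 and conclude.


F(10,2,5) ≡ 6 (mod 11); P is NOT on the curve.

Evaluate F(10, 2, 5) term-by-term (mod 11).
  X**2*Y ↦ 1·100·2·1 = 200
  X**2*Z ↦ 1·100·1·5 = 500
  3*X*Y**2 ↦ 3·10·4·1 = 120
  -X*Y*Z ↦ -1·10·2·5 = -100
  2*X*Z**2 ↦ 2·10·1·25 = 500
  -3*Y**3 ↦ -3·1·8·1 = -24
  -Y**2*Z ↦ -1·1·4·5 = -20
  Y*Z**2 ↦ 1·1·2·25 = 50
  3*Z**3 ↦ 3·1·1·125 = 375
Sum: F(10, 2, 5) = (200) + (500) + (120) + (-100) + (500) + (-24) + (-20) + (50) + (375) = 1601.
Reducing mod 11: 1601 ≡ 6 (mod 11).
Since F(a, b, c) ≡ 6 ≠ 0 (mod 11), P does NOT lie on the curve.


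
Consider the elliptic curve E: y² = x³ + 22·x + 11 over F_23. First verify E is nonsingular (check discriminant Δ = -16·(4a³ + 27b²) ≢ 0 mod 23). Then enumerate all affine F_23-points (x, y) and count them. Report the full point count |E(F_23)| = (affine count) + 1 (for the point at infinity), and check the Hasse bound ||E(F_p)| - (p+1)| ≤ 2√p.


Affine points = {(3, 9), (3, 14), (4, 5), (4, 18), (5, 4), (5, 19), (7, 5), (7, 18), (8, 3), (8, 20), (9, 8), (9, 15), (10, 9), (10, 14), (12, 5), (12, 18), (14, 2), (14, 21), (15, 6), (15, 17), (17, 10), (17, 13), (18, 11), (18, 12)}; affine count = 24; |E(F_23)| = 25.

Discriminant check: Δ ∝ 4a³ + 27b² = 4·22³ + 27·11² = 4·10648 + 27·121 ≡ 20 (mod 23). Nonzero ⇒ E is nonsingular.
For each x ∈ F_23, compute rhs = x³ + 22·x + 11 mod 23, then count y ∈ F_23 with y² ≡ rhs.
  x = 0: rhs = 11, matching y values: none (0 points).
  x = 1: rhs = 11, matching y values: none (0 points).
  x = 2: rhs = 17, matching y values: none (0 points).
  x = 3: rhs = 12, matching y values: 9, 14 (2 points).
  x = 4: rhs = 2, matching y values: 5, 18 (2 points).
  x = 5: rhs = 16, matching y values: 4, 19 (2 points).
  x = 6: rhs = 14, matching y values: none (0 points).
  x = 7: rhs = 2, matching y values: 5, 18 (2 points).
  x = 8: rhs = 9, matching y values: 3, 20 (2 points).
  x = 9: rhs = 18, matching y values: 8, 15 (2 points).
  x = 10: rhs = 12, matching y values: 9, 14 (2 points).
  x = 11: rhs = 20, matching y values: none (0 points).
  x = 12: rhs = 2, matching y values: 5, 18 (2 points).
  x = 13: rhs = 10, matching y values: none (0 points).
  x = 14: rhs = 4, matching y values: 2, 21 (2 points).
  x = 15: rhs = 13, matching y values: 6, 17 (2 points).
  x = 16: rhs = 20, matching y values: none (0 points).
  x = 17: rhs = 8, matching y values: 10, 13 (2 points).
  x = 18: rhs = 6, matching y values: 11, 12 (2 points).
  x = 19: rhs = 20, matching y values: none (0 points).
  x = 20: rhs = 10, matching y values: none (0 points).
  x = 21: rhs = 5, matching y values: none (0 points).
  x = 22: rhs = 11, matching y values: none (0 points).
Total affine count: 24.
Full point count |E(F_23)| = 24 + 1 = 25.
Hasse bound: |25 − (23+1)| = |1| = 1 ≤ 2√23 ≈ 9.5917 ✓.


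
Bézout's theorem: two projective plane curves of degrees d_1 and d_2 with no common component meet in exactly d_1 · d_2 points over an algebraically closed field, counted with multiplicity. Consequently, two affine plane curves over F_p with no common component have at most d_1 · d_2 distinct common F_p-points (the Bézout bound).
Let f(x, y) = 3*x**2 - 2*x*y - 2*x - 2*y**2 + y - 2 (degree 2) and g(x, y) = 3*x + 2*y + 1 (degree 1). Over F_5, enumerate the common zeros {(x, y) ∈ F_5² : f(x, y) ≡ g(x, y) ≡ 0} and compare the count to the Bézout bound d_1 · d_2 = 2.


Common zeros: ∅; count = 0; Bézout bound = 2.

deg(f) = 2, deg(g) = 1, so Bézout bound = 2.
Scan x ∈ F_5. For each x, list the y ∈ F_5 with f(x, y) ≡ 0 and those with g(x, y) ≡ 0 (mod 5); the common zeros in that column are the intersection.
  x = 0: f ≡ 0 at y ∈ {4}; g ≡ 0 at y ∈ {2}; common: ∅.
  x = 1: f ≡ 0 at y ∈ ∅; g ≡ 0 at y ∈ {3}; common: ∅.
  x = 2: f ≡ 0 at y ∈ ∅; g ≡ 0 at y ∈ {4}; common: ∅.
  x = 3: f ≡ 0 at y ∈ ∅; g ≡ 0 at y ∈ {0}; common: ∅.
  x = 4: f ≡ 0 at y ∈ ∅; g ≡ 0 at y ∈ {1}; common: ∅.
Collecting: common zeros = ∅, so the count is 0.
Comparison with the Bézout bound: 0 ≤ 2 = deg(f)·deg(g), as expected for curves with no common component (the affine F_5-count falls short of the bound because intersections may lie at infinity, over extension fields, or carry multiplicity).


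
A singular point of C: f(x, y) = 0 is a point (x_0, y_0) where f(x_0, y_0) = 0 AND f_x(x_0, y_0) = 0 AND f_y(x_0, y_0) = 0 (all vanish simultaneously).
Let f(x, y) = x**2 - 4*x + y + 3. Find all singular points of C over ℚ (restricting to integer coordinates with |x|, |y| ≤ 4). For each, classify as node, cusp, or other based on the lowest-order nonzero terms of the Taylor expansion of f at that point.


No singular points in the scanned grid; C is smooth there.

Compute partial derivatives:
  f_x = 2*x - 4.
  f_y = 1.
f_y = 1 is a nonzero constant, so f_y never vanishes: no point (x, y) can satisfy f = f_x = f_y = 0. In particular no (x, y) ∈ {−4, ..., 4}² is singular; the curve is smooth.


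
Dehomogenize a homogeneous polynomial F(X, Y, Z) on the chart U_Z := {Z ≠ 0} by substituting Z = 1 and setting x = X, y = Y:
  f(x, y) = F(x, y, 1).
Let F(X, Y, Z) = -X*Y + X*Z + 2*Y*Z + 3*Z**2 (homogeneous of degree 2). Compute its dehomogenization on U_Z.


f(x, y) = -x*y + x + 2*y + 3

On U_Z we set Z = 1. Each monomial c·X^i·Y^j·Z^k in F becomes c·x^i·y^j·1^k = c·x^i·y^j.
Substituting Z = 1: F(X, Y, 1) = -x*y + x + 2*y + 3.
Note: deg(f) ≤ deg(F) = 2; strict inequality happens when F is divisible by Z (lost terms).


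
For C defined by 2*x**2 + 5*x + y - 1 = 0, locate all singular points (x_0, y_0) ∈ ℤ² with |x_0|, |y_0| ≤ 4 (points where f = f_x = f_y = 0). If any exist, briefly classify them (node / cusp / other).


No singular points in the scanned grid; C is smooth there.

Compute partial derivatives:
  f_x = 4*x + 5.
  f_y = 1.
f_y = 1 is a nonzero constant, so f_y never vanishes: no point (x, y) can satisfy f = f_x = f_y = 0. In particular no (x, y) ∈ {−4, ..., 4}² is singular; the curve is smooth.


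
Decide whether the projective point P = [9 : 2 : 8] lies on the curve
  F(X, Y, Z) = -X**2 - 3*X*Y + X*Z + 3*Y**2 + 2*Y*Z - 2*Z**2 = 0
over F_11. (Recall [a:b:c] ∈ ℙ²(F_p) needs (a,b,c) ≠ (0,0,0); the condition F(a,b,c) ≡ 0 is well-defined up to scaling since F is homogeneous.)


F(9,2,8) ≡ 7 (mod 11); P is NOT on the curve.

Evaluate F(9, 2, 8) term-by-term (mod 11).
  -X**2 ↦ -1·81·1·1 = -81
  -3*X*Y ↦ -3·9·2·1 = -54
  X*Z ↦ 1·9·1·8 = 72
  3*Y**2 ↦ 3·1·4·1 = 12
  2*Y*Z ↦ 2·1·2·8 = 32
  -2*Z**2 ↦ -2·1·1·64 = -128
Sum: F(9, 2, 8) = (-81) + (-54) + (72) + (12) + (32) + (-128) = -147.
Reducing mod 11: -147 ≡ 7 (mod 11).
Since F(a, b, c) ≡ 7 ≠ 0 (mod 11), P does NOT lie on the curve.


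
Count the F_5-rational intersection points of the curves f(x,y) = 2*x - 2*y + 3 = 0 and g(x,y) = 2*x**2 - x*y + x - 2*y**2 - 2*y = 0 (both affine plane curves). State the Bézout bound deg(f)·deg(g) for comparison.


Common zeros: {(0, 4), (4, 3)}; count = 2; Bézout bound = 2.

deg(f) = 1, deg(g) = 2, so Bézout bound = 2.
Scan x ∈ F_5. For each x, list the y ∈ F_5 with f(x, y) ≡ 0 and those with g(x, y) ≡ 0 (mod 5); the common zeros in that column are the intersection.
  x = 0: f ≡ 0 at y ∈ {4}; g ≡ 0 at y ∈ {0, 4}; common: {4}.
  x = 1: f ≡ 0 at y ∈ {0}; g ≡ 0 at y ∈ ∅; common: ∅.
  x = 2: f ≡ 0 at y ∈ {1}; g ≡ 0 at y ∈ {0, 3}; common: ∅.
  x = 3: f ≡ 0 at y ∈ {2}; g ≡ 0 at y ∈ ∅; common: ∅.
  x = 4: f ≡ 0 at y ∈ {3}; g ≡ 0 at y ∈ {3, 4}; common: {3}.
Collecting: common zeros = {(0, 4), (4, 3)}, so the count is 2.
Comparison with the Bézout bound: 2 ≤ 2 = deg(f)·deg(g), as expected for curves with no common component (the bound is attained).


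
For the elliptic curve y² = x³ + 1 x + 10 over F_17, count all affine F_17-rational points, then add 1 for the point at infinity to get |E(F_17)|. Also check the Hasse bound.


Affine points = {(5, 2), (5, 15), (9, 0), (10, 0), (11, 3), (11, 14), (12, 4), (12, 13), (15, 0), (16, 5), (16, 12)}; affine count = 11; |E(F_17)| = 12.

Discriminant check: Δ ∝ 4a³ + 27b² = 4·1³ + 27·10² = 4·1 + 27·100 ≡ 1 (mod 17). Nonzero ⇒ E is nonsingular.
For each x ∈ F_17, compute rhs = x³ + 1·x + 10 mod 17, then count y ∈ F_17 with y² ≡ rhs.
  x = 0: rhs = 10, matching y values: none (0 points).
  x = 1: rhs = 12, matching y values: none (0 points).
  x = 2: rhs = 3, matching y values: none (0 points).
  x = 3: rhs = 6, matching y values: none (0 points).
  x = 4: rhs = 10, matching y values: none (0 points).
  x = 5: rhs = 4, matching y values: 2, 15 (2 points).
  x = 6: rhs = 11, matching y values: none (0 points).
  x = 7: rhs = 3, matching y values: none (0 points).
  x = 8: rhs = 3, matching y values: none (0 points).
  x = 9: rhs = 0, matching y values: 0 (1 points).
  x = 10: rhs = 0, matching y values: 0 (1 points).
  x = 11: rhs = 9, matching y values: 3, 14 (2 points).
  x = 12: rhs = 16, matching y values: 4, 13 (2 points).
  x = 13: rhs = 10, matching y values: none (0 points).
  x = 14: rhs = 14, matching y values: none (0 points).
  x = 15: rhs = 0, matching y values: 0 (1 points).
  x = 16: rhs = 8, matching y values: 5, 12 (2 points).
Total affine count: 11.
Full point count |E(F_17)| = 11 + 1 = 12.
Hasse bound: |12 − (17+1)| = |-6| = 6 ≤ 2√17 ≈ 8.2462 ✓.


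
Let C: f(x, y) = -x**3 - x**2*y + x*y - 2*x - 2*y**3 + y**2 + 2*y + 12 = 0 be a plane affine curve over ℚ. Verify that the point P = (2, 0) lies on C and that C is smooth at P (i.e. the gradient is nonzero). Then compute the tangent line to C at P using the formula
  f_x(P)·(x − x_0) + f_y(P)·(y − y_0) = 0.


Tangent line at P: 28 - 14*x = 0.

Step 1: f(2, 0) = 0, so P lies on C.
Step 2: partial derivatives
  f_x(x, y) = -3*x**2 - 2*x*y + y - 2, f_y(x, y) = -x**2 + x - 6*y**2 + 2*y + 2.
  f_x(P) = -14, f_y(P) = 0 (gradient nonzero, so P is smooth).
Step 3: tangent line at P: -14·(x − 2) + 0·(y − 0) = 0.
Expanding: 28 - 14*x = 0.


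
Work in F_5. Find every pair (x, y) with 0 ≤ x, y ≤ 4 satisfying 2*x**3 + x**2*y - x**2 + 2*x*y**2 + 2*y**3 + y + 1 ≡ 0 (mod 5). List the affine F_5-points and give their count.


Affine F_5-points: {(1, 2), (1, 3), (1, 4), (2, 2), (2, 4), (3, 4), (4, 1), (4, 2), (4, 3)}; count = 9.

For each of the 25 pairs (x, y) ∈ F_5², evaluate f(x, y) mod 5. Record the zeros.
  x = 0: [0↦1, 1↦4, 2↦4, 3↦3, 4↦3]  zeros at y ∈ ∅
  x = 1: [0↦2, 1↦3, 2↦0, 3↦0, 4↦0]  zeros at y ∈ {2, 3, 4}
  x = 2: [0↦3, 1↦4, 2↦0, 3↦3, 4↦0]  zeros at y ∈ {2, 4}
  x = 3: [0↦1, 1↦4, 2↦1, 3↦4, 4↦0]  zeros at y ∈ {4}
  x = 4: [0↦3, 1↦0, 2↦0, 3↦0, 4↦2]  zeros at y ∈ {1, 2, 3}
Collecting zeros: affine points = {(1, 2), (1, 3), (1, 4), (2, 2), (2, 4), (3, 4), (4, 1), (4, 2), (4, 3)}.
Total count |C(F_5)_aff| = 9.


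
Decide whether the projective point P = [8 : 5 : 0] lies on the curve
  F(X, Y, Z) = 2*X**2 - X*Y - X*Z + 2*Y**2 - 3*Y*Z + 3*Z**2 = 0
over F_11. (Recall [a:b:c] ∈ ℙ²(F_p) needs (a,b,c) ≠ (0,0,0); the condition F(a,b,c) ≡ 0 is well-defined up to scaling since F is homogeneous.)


F(8,5,0) ≡ 6 (mod 11); P is NOT on the curve.

Evaluate F(8, 5, 0) term-by-term (mod 11).
  2*X**2 ↦ 2·64·1·1 = 128
  -X*Y ↦ -1·8·5·1 = -40
  -X*Z ↦ -1·8·1·0 = 0
  2*Y**2 ↦ 2·1·25·1 = 50
  -3*Y*Z ↦ -3·1·5·0 = 0
  3*Z**2 ↦ 3·1·1·0 = 0
Sum: F(8, 5, 0) = (128) + (-40) + (0) + (50) + (0) + (0) = 138.
Reducing mod 11: 138 ≡ 6 (mod 11).
Since F(a, b, c) ≡ 6 ≠ 0 (mod 11), P does NOT lie on the curve.


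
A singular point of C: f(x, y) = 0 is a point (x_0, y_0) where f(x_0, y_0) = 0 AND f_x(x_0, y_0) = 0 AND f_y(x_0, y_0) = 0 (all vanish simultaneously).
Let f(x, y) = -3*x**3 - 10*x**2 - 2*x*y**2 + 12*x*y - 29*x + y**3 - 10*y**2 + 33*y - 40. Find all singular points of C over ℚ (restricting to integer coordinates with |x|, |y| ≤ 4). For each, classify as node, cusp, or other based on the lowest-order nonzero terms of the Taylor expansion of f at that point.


Singular points: {(-1, 3)}; classification: node.

Compute partial derivatives:
  f_x = -9*x**2 - 20*x - 2*y**2 + 12*y - 29.
  f_y = -4*x*y + 12*x + 3*y**2 - 20*y + 33.
Scan x_0 ∈ {−4, ..., 4}. For each x_0, f_y(x_0, y) is a polynomial in y; find its integer roots y ∈ {−4, ..., 4}, then test f_x and f at those candidates.
  x = -4: f_y(-4, y) = 3*y**2 - 4*y - 15; vanishes at y ∈ {3}. (-4, 3): f_x = -75 ≠ 0.
  x = -3: f_y(-3, y) = 3*y**2 - 8*y - 3; vanishes at y ∈ {3}. (-3, 3): f_x = -32 ≠ 0.
  x = -2: f_y(-2, y) = 3*y**2 - 12*y + 9; vanishes at y ∈ {1, 3}. (-2, 1): f_x = -15 ≠ 0; (-2, 3): f_x = -7 ≠ 0.
  x = -1: f_y(-1, y) = 3*y**2 - 16*y + 21; vanishes at y ∈ {3}. (-1, 3): f_x = 0, f = 0 — SINGULAR.
  x = 0: f_y(0, y) = 3*y**2 - 20*y + 33; vanishes at y ∈ {3}. (0, 3): f_x = -11 ≠ 0.
  x = 1: f_y(1, y) = 3*y**2 - 24*y + 45; vanishes at y ∈ {3}. (1, 3): f_x = -40 ≠ 0.
  x = 2: f_y(2, y) = 3*y**2 - 28*y + 57; vanishes at y ∈ {3}. (2, 3): f_x = -87 ≠ 0.
  x = 3: f_y(3, y) = 3*y**2 - 32*y + 69; vanishes at y ∈ {3}. (3, 3): f_x = -152 ≠ 0.
  x = 4: f_y(4, y) = 3*y**2 - 36*y + 81; vanishes at y ∈ {3}. (4, 3): f_x = -235 ≠ 0.
Only singular point on the grid: (-1, 3).
Classify: substitute x = -1 + u, y = 3 + v and expand: f = -3*u**3 - u**2 - 2*u*v**2 + v**3 + v**2.
No constant or linear terms (consistent with a singular point). Quadratic part: -u**2 + v**2. Cubic part: -3*u**3 - 2*u*v**2 + v**3.
The quadratic part v**2 - u**2 = (v − u)(v + u) splits into two distinct linear factors, so there are two distinct tangent lines y − 3 = ±(x − -1) — this is a node (ordinary double point).
Classification: node.


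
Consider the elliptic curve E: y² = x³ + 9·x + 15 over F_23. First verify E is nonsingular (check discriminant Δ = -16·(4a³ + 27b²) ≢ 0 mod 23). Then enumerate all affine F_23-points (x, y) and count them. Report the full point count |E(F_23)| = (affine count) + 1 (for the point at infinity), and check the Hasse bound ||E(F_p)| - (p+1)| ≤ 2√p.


Affine points = {(1, 5), (1, 18), (2, 8), (2, 15), (3, 0), (4, 0), (5, 1), (5, 22), (6, 3), (6, 20), (8, 1), (8, 22), (10, 1), (10, 22), (13, 11), (13, 12), (15, 11), (15, 12), (16, 0), (18, 11), (18, 12), (21, 9), (21, 14)}; affine count = 23; |E(F_23)| = 24.

Discriminant check: Δ ∝ 4a³ + 27b² = 4·9³ + 27·15² = 4·729 + 27·225 ≡ 21 (mod 23). Nonzero ⇒ E is nonsingular.
For each x ∈ F_23, compute rhs = x³ + 9·x + 15 mod 23, then count y ∈ F_23 with y² ≡ rhs.
  x = 0: rhs = 15, matching y values: none (0 points).
  x = 1: rhs = 2, matching y values: 5, 18 (2 points).
  x = 2: rhs = 18, matching y values: 8, 15 (2 points).
  x = 3: rhs = 0, matching y values: 0 (1 points).
  x = 4: rhs = 0, matching y values: 0 (1 points).
  x = 5: rhs = 1, matching y values: 1, 22 (2 points).
  x = 6: rhs = 9, matching y values: 3, 20 (2 points).
  x = 7: rhs = 7, matching y values: none (0 points).
  x = 8: rhs = 1, matching y values: 1, 22 (2 points).
  x = 9: rhs = 20, matching y values: none (0 points).
  x = 10: rhs = 1, matching y values: 1, 22 (2 points).
  x = 11: rhs = 19, matching y values: none (0 points).
  x = 12: rhs = 11, matching y values: none (0 points).
  x = 13: rhs = 6, matching y values: 11, 12 (2 points).
  x = 14: rhs = 10, matching y values: none (0 points).
  x = 15: rhs = 6, matching y values: 11, 12 (2 points).
  x = 16: rhs = 0, matching y values: 0 (1 points).
  x = 17: rhs = 21, matching y values: none (0 points).
  x = 18: rhs = 6, matching y values: 11, 12 (2 points).
  x = 19: rhs = 7, matching y values: none (0 points).
  x = 20: rhs = 7, matching y values: none (0 points).
  x = 21: rhs = 12, matching y values: 9, 14 (2 points).
  x = 22: rhs = 5, matching y values: none (0 points).
Total affine count: 23.
Full point count |E(F_23)| = 23 + 1 = 24.
Hasse bound: |24 − (23+1)| = |0| = 0 ≤ 2√23 ≈ 9.5917 ✓.


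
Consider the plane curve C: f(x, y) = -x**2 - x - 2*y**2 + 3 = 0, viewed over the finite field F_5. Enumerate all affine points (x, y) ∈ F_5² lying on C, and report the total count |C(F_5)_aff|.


Affine F_5-points: {(0, 2), (0, 3), (2, 1), (2, 4), (4, 2), (4, 3)}; count = 6.

For each of the 25 pairs (x, y) ∈ F_5², evaluate f(x, y) mod 5. Record the zeros.
  x = 0: [0↦3, 1↦1, 2↦0, 3↦0, 4↦1]  zeros at y ∈ {2, 3}
  x = 1: [0↦1, 1↦4, 2↦3, 3↦3, 4↦4]  zeros at y ∈ ∅
  x = 2: [0↦2, 1↦0, 2↦4, 3↦4, 4↦0]  zeros at y ∈ {1, 4}
  x = 3: [0↦1, 1↦4, 2↦3, 3↦3, 4↦4]  zeros at y ∈ ∅
  x = 4: [0↦3, 1↦1, 2↦0, 3↦0, 4↦1]  zeros at y ∈ {2, 3}
Collecting zeros: affine points = {(0, 2), (0, 3), (2, 1), (2, 4), (4, 2), (4, 3)}.
Total count |C(F_5)_aff| = 6.


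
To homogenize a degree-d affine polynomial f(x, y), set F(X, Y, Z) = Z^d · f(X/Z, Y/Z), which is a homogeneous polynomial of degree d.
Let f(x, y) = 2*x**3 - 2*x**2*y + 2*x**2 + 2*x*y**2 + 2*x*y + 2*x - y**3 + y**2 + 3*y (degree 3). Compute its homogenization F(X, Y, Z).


F(X, Y, Z) = 2*X**3 - 2*X**2*Y + 2*X**2*Z + 2*X*Y**2 + 2*X*Y*Z + 2*X*Z**2 - Y**3 + Y**2*Z + 3*Y*Z**2

deg(f) = 3.
Substitute x = X/Z, y = Y/Z into f, then multiply by Z^3.
  monomial 2·x^3·y^0 ↦ 2·X^3·Y^0·Z^0.
  monomial -2·x^2·y^1 ↦ -2·X^2·Y^1·Z^0.
  monomial 2·x^2·y^0 ↦ 2·X^2·Y^0·Z^1.
  monomial 2·x^1·y^2 ↦ 2·X^1·Y^2·Z^0.
  monomial 2·x^1·y^1 ↦ 2·X^1·Y^1·Z^1.
  monomial 2·x^1·y^0 ↦ 2·X^1·Y^0·Z^2.
  monomial -1·x^0·y^3 ↦ -1·X^0·Y^3·Z^0.
  monomial 1·x^0·y^2 ↦ 1·X^0·Y^2·Z^1.
  monomial 3·x^0·y^1 ↦ 3·X^0·Y^1·Z^2.
Collecting: F(X, Y, Z) = 2*X**3 - 2*X**2*Y + 2*X**2*Z + 2*X*Y**2 + 2*X*Y*Z + 2*X*Z**2 - Y**3 + Y**2*Z + 3*Y*Z**2.


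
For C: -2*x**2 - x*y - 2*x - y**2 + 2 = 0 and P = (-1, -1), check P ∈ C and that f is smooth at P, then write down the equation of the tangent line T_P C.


Tangent line at P: 3*x + 3*y + 6 = 0.

Step 1: f(-1, -1) = 0, so P lies on C.
Step 2: partial derivatives
  f_x(x, y) = -4*x - y - 2, f_y(x, y) = -x - 2*y.
  f_x(P) = 3, f_y(P) = 3 (gradient nonzero, so P is smooth).
Step 3: tangent line at P: 3·(x − -1) + 3·(y − -1) = 0.
Expanding: 3*x + 3*y + 6 = 0.


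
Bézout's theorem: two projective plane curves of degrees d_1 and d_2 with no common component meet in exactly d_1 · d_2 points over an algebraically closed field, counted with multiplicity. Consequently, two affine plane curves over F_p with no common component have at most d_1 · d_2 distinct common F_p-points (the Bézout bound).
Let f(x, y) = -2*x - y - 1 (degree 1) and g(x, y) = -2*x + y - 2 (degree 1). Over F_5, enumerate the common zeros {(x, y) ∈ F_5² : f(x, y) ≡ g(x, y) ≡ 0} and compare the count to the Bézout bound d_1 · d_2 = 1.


Common zeros: {(3, 3)}; count = 1; Bézout bound = 1.

deg(f) = 1, deg(g) = 1, so Bézout bound = 1.
Scan x ∈ F_5. For each x, list the y ∈ F_5 with f(x, y) ≡ 0 and those with g(x, y) ≡ 0 (mod 5); the common zeros in that column are the intersection.
  x = 0: f ≡ 0 at y ∈ {4}; g ≡ 0 at y ∈ {2}; common: ∅.
  x = 1: f ≡ 0 at y ∈ {2}; g ≡ 0 at y ∈ {4}; common: ∅.
  x = 2: f ≡ 0 at y ∈ {0}; g ≡ 0 at y ∈ {1}; common: ∅.
  x = 3: f ≡ 0 at y ∈ {3}; g ≡ 0 at y ∈ {3}; common: {3}.
  x = 4: f ≡ 0 at y ∈ {1}; g ≡ 0 at y ∈ {0}; common: ∅.
Collecting: common zeros = {(3, 3)}, so the count is 1.
Comparison with the Bézout bound: 1 ≤ 1 = deg(f)·deg(g), as expected for curves with no common component (the bound is attained).


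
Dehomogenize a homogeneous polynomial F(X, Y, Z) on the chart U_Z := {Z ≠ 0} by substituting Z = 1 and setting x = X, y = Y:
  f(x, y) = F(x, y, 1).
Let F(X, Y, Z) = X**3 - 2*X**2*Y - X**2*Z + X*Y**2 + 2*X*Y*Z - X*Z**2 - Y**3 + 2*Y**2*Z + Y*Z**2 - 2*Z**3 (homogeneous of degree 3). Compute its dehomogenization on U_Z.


f(x, y) = x**3 - 2*x**2*y - x**2 + x*y**2 + 2*x*y - x - y**3 + 2*y**2 + y - 2

On U_Z we set Z = 1. Each monomial c·X^i·Y^j·Z^k in F becomes c·x^i·y^j·1^k = c·x^i·y^j.
Substituting Z = 1: F(X, Y, 1) = x**3 - 2*x**2*y - x**2 + x*y**2 + 2*x*y - x - y**3 + 2*y**2 + y - 2.
Note: deg(f) ≤ deg(F) = 3; strict inequality happens when F is divisible by Z (lost terms).


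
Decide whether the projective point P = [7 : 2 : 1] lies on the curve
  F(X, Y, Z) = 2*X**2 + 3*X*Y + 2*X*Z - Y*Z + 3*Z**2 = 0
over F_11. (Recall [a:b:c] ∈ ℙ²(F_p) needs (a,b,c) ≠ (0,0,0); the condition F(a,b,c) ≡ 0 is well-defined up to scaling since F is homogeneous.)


F(7,2,1) ≡ 1 (mod 11); P is NOT on the curve.

Evaluate F(7, 2, 1) term-by-term (mod 11).
  2*X**2 ↦ 2·49·1·1 = 98
  3*X*Y ↦ 3·7·2·1 = 42
  2*X*Z ↦ 2·7·1·1 = 14
  -Y*Z ↦ -1·1·2·1 = -2
  3*Z**2 ↦ 3·1·1·1 = 3
Sum: F(7, 2, 1) = (98) + (42) + (14) + (-2) + (3) = 155.
Reducing mod 11: 155 ≡ 1 (mod 11).
Since F(a, b, c) ≡ 1 ≠ 0 (mod 11), P does NOT lie on the curve.


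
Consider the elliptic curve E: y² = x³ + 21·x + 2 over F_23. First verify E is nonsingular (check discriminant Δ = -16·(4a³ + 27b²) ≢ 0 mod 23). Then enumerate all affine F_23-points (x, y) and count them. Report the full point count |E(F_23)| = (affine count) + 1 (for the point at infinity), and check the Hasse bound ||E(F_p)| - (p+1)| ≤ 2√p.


Affine points = {(0, 5), (0, 18), (1, 1), (1, 22), (2, 11), (2, 12), (3, 0), (4, 9), (4, 14), (5, 5), (5, 18), (7, 3), (7, 20), (9, 0), (10, 4), (10, 19), (11, 0), (12, 2), (12, 21), (14, 2), (14, 21), (15, 9), (15, 14), (16, 8), (16, 15), (18, 5), (18, 18), (20, 2), (20, 21), (22, 7), (22, 16)}; affine count = 31; |E(F_23)| = 32.

Discriminant check: Δ ∝ 4a³ + 27b² = 4·21³ + 27·2² = 4·9261 + 27·4 ≡ 7 (mod 23). Nonzero ⇒ E is nonsingular.
For each x ∈ F_23, compute rhs = x³ + 21·x + 2 mod 23, then count y ∈ F_23 with y² ≡ rhs.
  x = 0: rhs = 2, matching y values: 5, 18 (2 points).
  x = 1: rhs = 1, matching y values: 1, 22 (2 points).
  x = 2: rhs = 6, matching y values: 11, 12 (2 points).
  x = 3: rhs = 0, matching y values: 0 (1 points).
  x = 4: rhs = 12, matching y values: 9, 14 (2 points).
  x = 5: rhs = 2, matching y values: 5, 18 (2 points).
  x = 6: rhs = 22, matching y values: none (0 points).
  x = 7: rhs = 9, matching y values: 3, 20 (2 points).
  x = 8: rhs = 15, matching y values: none (0 points).
  x = 9: rhs = 0, matching y values: 0 (1 points).
  x = 10: rhs = 16, matching y values: 4, 19 (2 points).
  x = 11: rhs = 0, matching y values: 0 (1 points).
  x = 12: rhs = 4, matching y values: 2, 21 (2 points).
  x = 13: rhs = 11, matching y values: none (0 points).
  x = 14: rhs = 4, matching y values: 2, 21 (2 points).
  x = 15: rhs = 12, matching y values: 9, 14 (2 points).
  x = 16: rhs = 18, matching y values: 8, 15 (2 points).
  x = 17: rhs = 5, matching y values: none (0 points).
  x = 18: rhs = 2, matching y values: 5, 18 (2 points).
  x = 19: rhs = 15, matching y values: none (0 points).
  x = 20: rhs = 4, matching y values: 2, 21 (2 points).
  x = 21: rhs = 21, matching y values: none (0 points).
  x = 22: rhs = 3, matching y values: 7, 16 (2 points).
Total affine count: 31.
Full point count |E(F_23)| = 31 + 1 = 32.
Hasse bound: |32 − (23+1)| = |8| = 8 ≤ 2√23 ≈ 9.5917 ✓.


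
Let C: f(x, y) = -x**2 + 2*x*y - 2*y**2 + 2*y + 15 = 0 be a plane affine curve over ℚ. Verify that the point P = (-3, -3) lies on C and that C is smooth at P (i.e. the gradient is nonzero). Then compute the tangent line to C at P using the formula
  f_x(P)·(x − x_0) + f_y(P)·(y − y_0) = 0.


Tangent line at P: 8*y + 24 = 0.

Step 1: f(-3, -3) = 0, so P lies on C.
Step 2: partial derivatives
  f_x(x, y) = -2*x + 2*y, f_y(x, y) = 2*x - 4*y + 2.
  f_x(P) = 0, f_y(P) = 8 (gradient nonzero, so P is smooth).
Step 3: tangent line at P: 0·(x − -3) + 8·(y − -3) = 0.
Expanding: 8*y + 24 = 0.


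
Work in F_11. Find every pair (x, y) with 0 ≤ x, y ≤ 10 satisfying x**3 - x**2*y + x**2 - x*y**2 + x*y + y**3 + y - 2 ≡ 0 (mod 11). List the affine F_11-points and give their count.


Affine F_11-points: {(0, 1), (0, 4), (0, 6), (1, 0), (6, 2), (7, 3), (8, 2), (9, 2), (9, 8), (9, 10), (10, 5)}; count = 11.

For each of the 121 pairs (x, y) ∈ F_11², evaluate f(x, y) mod 11. Record the zeros.
  x = 0: [0↦9, 1↦0, 2↦8, 3↦6, 4↦0, 5↦7, 6↦0, 7↦7, 8↦1, 9↦10, 10↦7]  zeros at y ∈ {1, 4, 6}
  x = 1: [0↦0, 1↦1, 2↦6, 3↦10, 4↦8, 5↦6, 6↦10, 7↦4, 8↦5, 9↦8, 10↦8]  zeros at y ∈ {0}
  x = 2: [0↦10, 1↦8, 2↦8, 3↦5, 4↦5, 5↦3, 6↦5, 7↦6, 8↦1, 9↦7, 10↦8]  zeros at y ∈ ∅
  x = 3: [0↦1, 1↦5, 2↦9, 3↦8, 4↦8, 5↦4, 6↦2, 7↦8, 8↦6, 9↦2, 10↦2]  zeros at y ∈ ∅
  x = 4: [0↦1, 1↦9, 2↦4, 3↦3, 4↦1, 5↦4, 6↦7, 7↦5, 8↦4, 9↦10, 10↦7]  zeros at y ∈ ∅
  x = 5: [0↦5, 1↦4, 2↦10, 3↦7, 4↦1, 5↦9, 6↦4, 7↦3, 8↦1, 9↦4, 10↦7]  zeros at y ∈ ∅
  x = 6: [0↦8, 1↦7, 2↦0, 3↦4, 4↦3, 5↦3, 6↦10, 7↦8, 8↦3, 9↦1, 10↦8]  zeros at y ∈ {2}
  x = 7: [0↦5, 1↦2, 2↦2, 3↦0, 4↦2, 5↦3, 6↦9, 7↦4, 8↦5, 9↦7, 10↦5]  zeros at y ∈ {3}
  x = 8: [0↦2, 1↦6, 2↦0, 3↦1, 4↦4, 5↦4, 6↦7, 7↦8, 8↦2, 9↦6, 10↦4]  zeros at y ∈ {2}
  x = 9: [0↦5, 1↦3, 2↦0, 3↦2, 4↦4, 5↦1, 6↦10, 7↦4, 8↦0, 9↦4, 10↦0]  zeros at y ∈ {2, 8, 10}
  x = 10: [0↦9, 1↦10, 2↦8, 3↦9, 4↦8, 5↦0, 6↦2, 7↦9, 8↦5, 9↦7, 10↦10]  zeros at y ∈ {5}
Collecting zeros: affine points = {(0, 1), (0, 4), (0, 6), (1, 0), (6, 2), (7, 3), (8, 2), (9, 2), (9, 8), (9, 10), (10, 5)}.
Total count |C(F_11)_aff| = 11.


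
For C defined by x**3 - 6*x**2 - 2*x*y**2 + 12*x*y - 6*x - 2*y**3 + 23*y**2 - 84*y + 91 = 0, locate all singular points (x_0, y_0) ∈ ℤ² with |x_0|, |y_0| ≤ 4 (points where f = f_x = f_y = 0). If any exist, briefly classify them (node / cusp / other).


Singular points: {(2, 3)}; classification: cusp.

Compute partial derivatives:
  f_x = 3*x**2 - 12*x - 2*y**2 + 12*y - 6.
  f_y = -4*x*y + 12*x - 6*y**2 + 46*y - 84.
Scan x_0 ∈ {−4, ..., 4}. For each x_0, f_y(x_0, y) is a polynomial in y; find its integer roots y ∈ {−4, ..., 4}, then test f_x and f at those candidates.
  x = -4: f_y(-4, y) = -6*y**2 + 62*y - 132; vanishes at y ∈ {3}. (-4, 3): f_x = 108 ≠ 0.
  x = -3: f_y(-3, y) = -6*y**2 + 58*y - 120; vanishes at y ∈ {3}. (-3, 3): f_x = 75 ≠ 0.
  x = -2: f_y(-2, y) = -6*y**2 + 54*y - 108; vanishes at y ∈ {3}. (-2, 3): f_x = 48 ≠ 0.
  x = -1: f_y(-1, y) = -6*y**2 + 50*y - 96; vanishes at y ∈ {3}. (-1, 3): f_x = 27 ≠ 0.
  x = 0: f_y(0, y) = -6*y**2 + 46*y - 84; vanishes at y ∈ {3}. (0, 3): f_x = 12 ≠ 0.
  x = 1: f_y(1, y) = -6*y**2 + 42*y - 72; vanishes at y ∈ {3, 4}. (1, 3): f_x = 3 ≠ 0; (1, 4): f_x = 1 ≠ 0.
  x = 2: f_y(2, y) = -6*y**2 + 38*y - 60; vanishes at y ∈ {3}. (2, 3): f_x = 0, f = 0 — SINGULAR.
  x = 3: f_y(3, y) = -6*y**2 + 34*y - 48; vanishes at y ∈ {3}. (3, 3): f_x = 3 ≠ 0.
  x = 4: f_y(4, y) = -6*y**2 + 30*y - 36; vanishes at y ∈ {2, 3}. (4, 2): f_x = 10 ≠ 0; (4, 3): f_x = 12 ≠ 0.
Only singular point on the grid: (2, 3).
Classify: substitute x = 2 + u, y = 3 + v and expand: f = u**3 - 2*u*v**2 - 2*v**3 + v**2.
No constant or linear terms (consistent with a singular point). Quadratic part: v**2. Cubic part: u**3 - 2*u*v**2 - 2*v**3.
The quadratic part v**2 is a perfect square, so there is a single (double) tangent line v = 0, i.e. y = 3. Restricting the cubic part to that line (v = 0) leaves u**3 ≠ 0, so f is not divisible by v and the branch is v² ≈ -u**3 to lowest order — this is a cusp.
Classification: cusp.


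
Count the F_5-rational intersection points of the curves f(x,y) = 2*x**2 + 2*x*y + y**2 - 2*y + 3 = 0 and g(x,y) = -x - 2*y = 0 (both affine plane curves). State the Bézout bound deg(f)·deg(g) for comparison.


Common zeros: {(2, 4)}; count = 1; Bézout bound = 2.

deg(f) = 2, deg(g) = 1, so Bézout bound = 2.
Scan x ∈ F_5. For each x, list the y ∈ F_5 with f(x, y) ≡ 0 and those with g(x, y) ≡ 0 (mod 5); the common zeros in that column are the intersection.
  x = 0: f ≡ 0 at y ∈ ∅; g ≡ 0 at y ∈ {0}; common: ∅.
  x = 1: f ≡ 0 at y ∈ {0}; g ≡ 0 at y ∈ {2}; common: ∅.
  x = 2: f ≡ 0 at y ∈ {4}; g ≡ 0 at y ∈ {4}; common: {4}.
  x = 3: f ≡ 0 at y ∈ ∅; g ≡ 0 at y ∈ {1}; common: ∅.
  x = 4: f ≡ 0 at y ∈ {0, 4}; g ≡ 0 at y ∈ {3}; common: ∅.
Collecting: common zeros = {(2, 4)}, so the count is 1.
Comparison with the Bézout bound: 1 ≤ 2 = deg(f)·deg(g), as expected for curves with no common component (the affine F_5-count falls short of the bound because intersections may lie at infinity, over extension fields, or carry multiplicity).


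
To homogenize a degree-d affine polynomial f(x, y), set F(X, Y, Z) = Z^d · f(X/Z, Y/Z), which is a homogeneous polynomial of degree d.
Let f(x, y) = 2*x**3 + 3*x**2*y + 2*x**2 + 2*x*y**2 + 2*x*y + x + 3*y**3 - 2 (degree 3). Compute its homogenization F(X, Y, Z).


F(X, Y, Z) = 2*X**3 + 3*X**2*Y + 2*X**2*Z + 2*X*Y**2 + 2*X*Y*Z + X*Z**2 + 3*Y**3 - 2*Z**3

deg(f) = 3.
Substitute x = X/Z, y = Y/Z into f, then multiply by Z^3.
  monomial 2·x^3·y^0 ↦ 2·X^3·Y^0·Z^0.
  monomial 3·x^2·y^1 ↦ 3·X^2·Y^1·Z^0.
  monomial 2·x^2·y^0 ↦ 2·X^2·Y^0·Z^1.
  monomial 2·x^1·y^2 ↦ 2·X^1·Y^2·Z^0.
  monomial 2·x^1·y^1 ↦ 2·X^1·Y^1·Z^1.
  monomial 1·x^1·y^0 ↦ 1·X^1·Y^0·Z^2.
  monomial 3·x^0·y^3 ↦ 3·X^0·Y^3·Z^0.
  monomial -2·x^0·y^0 ↦ -2·X^0·Y^0·Z^3.
Collecting: F(X, Y, Z) = 2*X**3 + 3*X**2*Y + 2*X**2*Z + 2*X*Y**2 + 2*X*Y*Z + X*Z**2 + 3*Y**3 - 2*Z**3.


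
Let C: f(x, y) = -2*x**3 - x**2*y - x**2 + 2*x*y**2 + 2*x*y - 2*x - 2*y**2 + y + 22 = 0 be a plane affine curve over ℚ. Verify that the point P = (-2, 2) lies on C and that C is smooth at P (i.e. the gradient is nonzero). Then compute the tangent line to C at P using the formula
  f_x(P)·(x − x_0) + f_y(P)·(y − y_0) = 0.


Tangent line at P: -2*x - 31*y + 58 = 0.

Step 1: f(-2, 2) = 0, so P lies on C.
Step 2: partial derivatives
  f_x(x, y) = -6*x**2 - 2*x*y - 2*x + 2*y**2 + 2*y - 2, f_y(x, y) = -x**2 + 4*x*y + 2*x - 4*y + 1.
  f_x(P) = -2, f_y(P) = -31 (gradient nonzero, so P is smooth).
Step 3: tangent line at P: -2·(x − -2) + -31·(y − 2) = 0.
Expanding: -2*x - 31*y + 58 = 0.
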